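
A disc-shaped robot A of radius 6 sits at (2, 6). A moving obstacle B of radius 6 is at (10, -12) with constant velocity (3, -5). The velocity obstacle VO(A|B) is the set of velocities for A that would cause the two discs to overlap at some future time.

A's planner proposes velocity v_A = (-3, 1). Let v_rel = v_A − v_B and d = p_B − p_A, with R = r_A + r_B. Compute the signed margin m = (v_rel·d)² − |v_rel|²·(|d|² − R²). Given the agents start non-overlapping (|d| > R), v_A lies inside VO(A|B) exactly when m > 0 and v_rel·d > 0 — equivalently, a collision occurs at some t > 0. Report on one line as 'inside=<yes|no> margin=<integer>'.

d = (8, -18),  |d|² = 388;  R = 6+6 = 12,  c = 388−12² = 244
v_rel = (-6, 6),  |v_rel|² = 72;  v_rel·d = (-6)·(8) + (6)·(-18) = -156
72·t² + 312·t + 244 = 0  ⇒  m = (-156)² − 72·244 = 6768
m = 6768 > 0,  v_rel·d = -156 < 0  ⇒  outside

inside=no margin=6768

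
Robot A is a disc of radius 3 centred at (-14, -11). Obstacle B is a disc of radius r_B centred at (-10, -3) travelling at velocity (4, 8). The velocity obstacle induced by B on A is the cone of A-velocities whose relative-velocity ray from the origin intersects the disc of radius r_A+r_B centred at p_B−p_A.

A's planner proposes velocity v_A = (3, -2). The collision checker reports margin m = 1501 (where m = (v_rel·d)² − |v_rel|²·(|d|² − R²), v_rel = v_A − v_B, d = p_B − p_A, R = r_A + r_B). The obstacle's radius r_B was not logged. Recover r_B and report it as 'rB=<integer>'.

m = 1501
d = (4, 8);  v_rel = (-1, -10),  |v_rel|² = 101
v_rel×d = (-1)·(8) − (-10)·(4) = 32
since m = R²·101 − 32²:  R² = (1024 + 1501) / 101 = 25
R = √25 = 5  ⇒  r_B = 5 − 3 = 2

rB=2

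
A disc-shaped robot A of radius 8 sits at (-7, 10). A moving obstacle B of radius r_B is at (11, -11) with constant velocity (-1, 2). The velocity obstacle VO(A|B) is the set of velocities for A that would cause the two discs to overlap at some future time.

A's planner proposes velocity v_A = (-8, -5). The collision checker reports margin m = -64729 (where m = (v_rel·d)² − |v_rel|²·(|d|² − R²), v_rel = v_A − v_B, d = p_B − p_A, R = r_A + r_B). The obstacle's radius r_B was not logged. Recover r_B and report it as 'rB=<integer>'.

m = -64729
d = (18, -21);  v_rel = (-7, -7),  |v_rel|² = 98
v_rel×d = (-7)·(-21) − (-7)·(18) = 273
since m = R²·98 − 273²:  R² = (74529 + -64729) / 98 = 100
R = √100 = 10  ⇒  r_B = 10 − 8 = 2

rB=2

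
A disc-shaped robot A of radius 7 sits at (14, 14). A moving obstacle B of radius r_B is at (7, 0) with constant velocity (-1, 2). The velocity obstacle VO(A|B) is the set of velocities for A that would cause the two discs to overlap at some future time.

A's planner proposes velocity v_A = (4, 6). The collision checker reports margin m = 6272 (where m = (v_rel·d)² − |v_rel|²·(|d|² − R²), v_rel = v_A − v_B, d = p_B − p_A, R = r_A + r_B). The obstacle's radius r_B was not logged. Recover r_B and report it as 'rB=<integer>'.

m = 6272
d = (-7, -14);  v_rel = (5, 4),  |v_rel|² = 41
v_rel×d = (5)·(-14) − (4)·(-7) = -42
since m = R²·41 − (-42)²:  R² = (1764 + 6272) / 41 = 196
R = √196 = 14  ⇒  r_B = 14 − 7 = 7

rB=7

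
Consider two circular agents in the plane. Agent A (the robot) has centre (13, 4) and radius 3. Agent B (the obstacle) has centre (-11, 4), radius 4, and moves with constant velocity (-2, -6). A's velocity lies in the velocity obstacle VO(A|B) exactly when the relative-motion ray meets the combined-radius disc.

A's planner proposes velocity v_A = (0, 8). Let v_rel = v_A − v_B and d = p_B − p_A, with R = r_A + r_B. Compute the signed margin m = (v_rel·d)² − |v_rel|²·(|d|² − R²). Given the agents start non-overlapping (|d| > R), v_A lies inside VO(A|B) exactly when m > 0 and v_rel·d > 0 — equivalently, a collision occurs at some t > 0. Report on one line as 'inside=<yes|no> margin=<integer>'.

d = (-24, 0),  |d|² = 576;  R = 3+4 = 7,  c = 576−7² = 527
v_rel = (2, 14),  |v_rel|² = 200;  v_rel·d = (2)·(-24) + (14)·(0) = -48
200·t² + 96·t + 527 = 0  ⇒  m = (-48)² − 200·527 = -103096
m = -103096 < 0,  v_rel·d = -48 < 0  ⇒  outside

inside=no margin=-103096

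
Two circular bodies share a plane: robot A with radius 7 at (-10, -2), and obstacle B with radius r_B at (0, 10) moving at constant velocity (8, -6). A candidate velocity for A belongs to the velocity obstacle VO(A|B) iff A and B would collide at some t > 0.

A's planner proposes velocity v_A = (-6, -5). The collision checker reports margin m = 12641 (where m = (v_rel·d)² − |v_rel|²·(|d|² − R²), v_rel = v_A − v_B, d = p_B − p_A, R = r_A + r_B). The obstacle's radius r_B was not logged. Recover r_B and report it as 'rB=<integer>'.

m = 12641
d = (10, 12);  v_rel = (-14, 1),  |v_rel|² = 197
v_rel×d = (-14)·(12) − (1)·(10) = -178
since m = R²·197 − (-178)²:  R² = (31684 + 12641) / 197 = 225
R = √225 = 15  ⇒  r_B = 15 − 7 = 8

rB=8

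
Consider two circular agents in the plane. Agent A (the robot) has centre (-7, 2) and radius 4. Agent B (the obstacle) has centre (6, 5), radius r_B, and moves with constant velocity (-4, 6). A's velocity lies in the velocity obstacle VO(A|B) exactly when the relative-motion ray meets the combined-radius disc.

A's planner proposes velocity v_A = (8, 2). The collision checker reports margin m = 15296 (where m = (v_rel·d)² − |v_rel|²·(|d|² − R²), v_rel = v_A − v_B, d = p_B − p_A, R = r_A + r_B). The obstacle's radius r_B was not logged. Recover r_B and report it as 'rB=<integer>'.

m = 15296
d = (13, 3);  v_rel = (12, -4),  |v_rel|² = 160
v_rel×d = (12)·(3) − (-4)·(13) = 88
since m = R²·160 − 88²:  R² = (7744 + 15296) / 160 = 144
R = √144 = 12  ⇒  r_B = 12 − 4 = 8

rB=8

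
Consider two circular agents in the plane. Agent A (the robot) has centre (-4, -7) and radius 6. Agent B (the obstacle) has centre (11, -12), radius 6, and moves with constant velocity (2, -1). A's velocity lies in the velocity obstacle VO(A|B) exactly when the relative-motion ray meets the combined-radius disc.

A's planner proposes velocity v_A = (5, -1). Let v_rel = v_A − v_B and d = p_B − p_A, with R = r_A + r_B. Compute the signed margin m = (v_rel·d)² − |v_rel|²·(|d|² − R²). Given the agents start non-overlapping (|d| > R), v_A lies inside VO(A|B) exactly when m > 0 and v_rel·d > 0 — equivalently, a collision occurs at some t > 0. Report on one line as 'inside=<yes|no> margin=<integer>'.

d = (15, -5),  |d|² = 250;  R = 6+6 = 12,  c = 250−12² = 106
v_rel = (3, 0),  |v_rel|² = 9;  v_rel·d = (3)·(15) + (0)·(-5) = 45
9·t² − 90·t + 106 = 0  ⇒  m = 45² − 9·106 = 1071
m = 1071 > 0,  v_rel·d = 45 > 0  ⇒  inside

inside=yes margin=1071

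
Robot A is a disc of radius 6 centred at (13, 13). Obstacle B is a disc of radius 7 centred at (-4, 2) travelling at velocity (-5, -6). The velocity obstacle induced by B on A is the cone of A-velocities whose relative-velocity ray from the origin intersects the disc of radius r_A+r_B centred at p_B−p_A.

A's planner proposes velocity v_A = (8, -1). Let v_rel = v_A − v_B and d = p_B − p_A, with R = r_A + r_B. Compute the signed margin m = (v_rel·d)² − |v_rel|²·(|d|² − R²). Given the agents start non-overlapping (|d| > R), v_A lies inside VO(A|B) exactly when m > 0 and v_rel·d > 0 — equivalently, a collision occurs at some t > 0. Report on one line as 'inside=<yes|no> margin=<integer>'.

d = (-17, -11),  |d|² = 410;  R = 6+7 = 13,  c = 410−13² = 241
v_rel = (13, 5),  |v_rel|² = 194;  v_rel·d = (13)·(-17) + (5)·(-11) = -276
194·t² + 552·t + 241 = 0  ⇒  m = (-276)² − 194·241 = 29422
m = 29422 > 0,  v_rel·d = -276 < 0  ⇒  outside

inside=no margin=29422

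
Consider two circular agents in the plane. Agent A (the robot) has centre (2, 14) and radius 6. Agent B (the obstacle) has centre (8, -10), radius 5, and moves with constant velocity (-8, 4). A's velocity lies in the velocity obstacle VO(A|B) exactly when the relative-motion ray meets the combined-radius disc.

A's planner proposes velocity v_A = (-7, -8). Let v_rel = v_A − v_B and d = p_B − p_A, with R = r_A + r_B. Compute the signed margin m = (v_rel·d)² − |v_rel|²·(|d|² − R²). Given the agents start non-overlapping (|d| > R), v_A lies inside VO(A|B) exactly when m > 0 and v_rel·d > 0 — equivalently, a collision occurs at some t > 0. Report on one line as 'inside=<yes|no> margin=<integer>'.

d = (6, -24),  |d|² = 612;  R = 6+5 = 11,  c = 612−11² = 491
v_rel = (1, -12),  |v_rel|² = 145;  v_rel·d = (1)·(6) + (-12)·(-24) = 294
145·t² − 588·t + 491 = 0  ⇒  m = 294² − 145·491 = 15241
m = 15241 > 0,  v_rel·d = 294 > 0  ⇒  inside

inside=yes margin=15241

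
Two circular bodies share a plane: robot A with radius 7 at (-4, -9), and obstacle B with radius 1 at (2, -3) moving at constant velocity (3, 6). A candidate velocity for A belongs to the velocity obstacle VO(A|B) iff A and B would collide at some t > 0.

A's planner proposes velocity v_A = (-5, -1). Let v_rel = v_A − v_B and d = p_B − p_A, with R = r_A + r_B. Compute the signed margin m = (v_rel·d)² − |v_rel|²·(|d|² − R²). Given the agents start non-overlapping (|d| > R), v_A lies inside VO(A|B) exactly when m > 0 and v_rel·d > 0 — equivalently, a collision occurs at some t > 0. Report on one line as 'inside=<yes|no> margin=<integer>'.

d = (6, 6),  |d|² = 72;  R = 7+1 = 8,  c = 72−8² = 8
v_rel = (-8, -7),  |v_rel|² = 113;  v_rel·d = (-8)·(6) + (-7)·(6) = -90
113·t² + 180·t + 8 = 0  ⇒  m = (-90)² − 113·8 = 7196
m = 7196 > 0,  v_rel·d = -90 < 0  ⇒  outside

inside=no margin=7196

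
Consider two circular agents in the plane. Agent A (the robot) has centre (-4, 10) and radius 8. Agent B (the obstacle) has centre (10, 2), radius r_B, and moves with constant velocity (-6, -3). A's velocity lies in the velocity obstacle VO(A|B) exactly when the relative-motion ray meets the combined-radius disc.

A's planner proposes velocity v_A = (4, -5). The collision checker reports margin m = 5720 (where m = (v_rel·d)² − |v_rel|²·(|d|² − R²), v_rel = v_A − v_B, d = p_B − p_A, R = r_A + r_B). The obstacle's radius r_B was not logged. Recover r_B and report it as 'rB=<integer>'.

m = 5720
d = (14, -8);  v_rel = (10, -2),  |v_rel|² = 104
v_rel×d = (10)·(-8) − (-2)·(14) = -52
since m = R²·104 − (-52)²:  R² = (2704 + 5720) / 104 = 81
R = √81 = 9  ⇒  r_B = 9 − 8 = 1

rB=1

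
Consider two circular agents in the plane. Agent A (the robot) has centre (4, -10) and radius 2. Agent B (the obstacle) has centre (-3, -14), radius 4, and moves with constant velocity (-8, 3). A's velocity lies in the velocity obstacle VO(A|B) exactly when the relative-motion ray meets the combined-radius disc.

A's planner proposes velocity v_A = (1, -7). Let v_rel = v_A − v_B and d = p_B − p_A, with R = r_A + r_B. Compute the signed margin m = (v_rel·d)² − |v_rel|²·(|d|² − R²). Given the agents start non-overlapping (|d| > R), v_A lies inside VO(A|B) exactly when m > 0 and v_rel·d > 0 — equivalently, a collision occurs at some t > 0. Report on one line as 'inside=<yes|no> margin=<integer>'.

d = (-7, -4),  |d|² = 65;  R = 2+4 = 6,  c = 65−6² = 29
v_rel = (9, -10),  |v_rel|² = 181;  v_rel·d = (9)·(-7) + (-10)·(-4) = -23
181·t² + 46·t + 29 = 0  ⇒  m = (-23)² − 181·29 = -4720
m = -4720 < 0,  v_rel·d = -23 < 0  ⇒  outside

inside=no margin=-4720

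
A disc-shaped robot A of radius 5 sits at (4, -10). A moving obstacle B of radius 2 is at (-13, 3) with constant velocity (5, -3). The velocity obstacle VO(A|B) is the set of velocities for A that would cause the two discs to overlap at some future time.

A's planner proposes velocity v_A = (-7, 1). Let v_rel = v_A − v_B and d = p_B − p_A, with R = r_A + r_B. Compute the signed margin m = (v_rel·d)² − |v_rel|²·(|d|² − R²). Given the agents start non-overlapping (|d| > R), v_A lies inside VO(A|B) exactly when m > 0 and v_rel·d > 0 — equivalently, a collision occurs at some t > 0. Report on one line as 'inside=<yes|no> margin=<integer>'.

d = (-17, 13),  |d|² = 458;  R = 5+2 = 7,  c = 458−7² = 409
v_rel = (-12, 4),  |v_rel|² = 160;  v_rel·d = (-12)·(-17) + (4)·(13) = 256
160·t² − 512·t + 409 = 0  ⇒  m = 256² − 160·409 = 96
m = 96 > 0,  v_rel·d = 256 > 0  ⇒  inside

inside=yes margin=96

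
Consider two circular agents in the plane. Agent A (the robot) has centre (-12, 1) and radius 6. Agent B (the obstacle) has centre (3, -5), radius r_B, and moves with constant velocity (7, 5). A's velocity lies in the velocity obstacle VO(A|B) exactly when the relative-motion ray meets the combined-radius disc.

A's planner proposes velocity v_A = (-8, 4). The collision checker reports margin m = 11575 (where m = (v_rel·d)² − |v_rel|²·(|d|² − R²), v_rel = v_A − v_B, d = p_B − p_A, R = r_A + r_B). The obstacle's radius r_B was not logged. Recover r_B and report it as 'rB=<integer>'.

m = 11575
d = (15, -6);  v_rel = (-15, -1),  |v_rel|² = 226
v_rel×d = (-15)·(-6) − (-1)·(15) = 105
since m = R²·226 − 105²:  R² = (11025 + 11575) / 226 = 100
R = √100 = 10  ⇒  r_B = 10 − 6 = 4

rB=4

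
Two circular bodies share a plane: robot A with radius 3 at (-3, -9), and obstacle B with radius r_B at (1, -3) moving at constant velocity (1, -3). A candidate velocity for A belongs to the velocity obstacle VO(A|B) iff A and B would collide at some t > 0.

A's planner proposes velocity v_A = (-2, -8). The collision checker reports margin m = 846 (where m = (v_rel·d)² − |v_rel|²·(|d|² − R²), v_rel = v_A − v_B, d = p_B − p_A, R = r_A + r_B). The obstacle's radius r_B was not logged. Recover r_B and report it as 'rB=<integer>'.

m = 846
d = (4, 6);  v_rel = (-3, -5),  |v_rel|² = 34
v_rel×d = (-3)·(6) − (-5)·(4) = 2
since m = R²·34 − 2²:  R² = (4 + 846) / 34 = 25
R = √25 = 5  ⇒  r_B = 5 − 3 = 2

rB=2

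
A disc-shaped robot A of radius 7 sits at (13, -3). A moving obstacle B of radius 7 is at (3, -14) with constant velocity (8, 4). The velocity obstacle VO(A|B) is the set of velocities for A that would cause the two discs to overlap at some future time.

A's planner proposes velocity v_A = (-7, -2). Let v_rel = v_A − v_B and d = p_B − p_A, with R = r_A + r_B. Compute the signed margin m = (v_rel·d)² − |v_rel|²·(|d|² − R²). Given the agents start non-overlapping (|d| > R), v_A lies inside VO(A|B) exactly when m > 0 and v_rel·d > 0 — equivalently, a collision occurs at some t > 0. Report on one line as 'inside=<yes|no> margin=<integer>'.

d = (-10, -11),  |d|² = 221;  R = 7+7 = 14,  c = 221−14² = 25
v_rel = (-15, -6),  |v_rel|² = 261;  v_rel·d = (-15)·(-10) + (-6)·(-11) = 216
261·t² − 432·t + 25 = 0  ⇒  m = 216² − 261·25 = 40131
m = 40131 > 0,  v_rel·d = 216 > 0  ⇒  inside

inside=yes margin=40131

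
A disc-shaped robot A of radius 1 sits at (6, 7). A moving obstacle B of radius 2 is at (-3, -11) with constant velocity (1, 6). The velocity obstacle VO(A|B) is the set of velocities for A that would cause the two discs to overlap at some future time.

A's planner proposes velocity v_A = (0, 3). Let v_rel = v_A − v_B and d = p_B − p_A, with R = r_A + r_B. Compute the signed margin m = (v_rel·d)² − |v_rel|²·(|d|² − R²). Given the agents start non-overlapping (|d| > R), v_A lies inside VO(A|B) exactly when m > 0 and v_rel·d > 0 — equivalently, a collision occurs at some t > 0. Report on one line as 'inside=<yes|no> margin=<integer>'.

d = (-9, -18),  |d|² = 405;  R = 1+2 = 3,  c = 405−3² = 396
v_rel = (-1, -3),  |v_rel|² = 10;  v_rel·d = (-1)·(-9) + (-3)·(-18) = 63
10·t² − 126·t + 396 = 0  ⇒  m = 63² − 10·396 = 9
m = 9 > 0,  v_rel·d = 63 > 0  ⇒  inside

inside=yes margin=9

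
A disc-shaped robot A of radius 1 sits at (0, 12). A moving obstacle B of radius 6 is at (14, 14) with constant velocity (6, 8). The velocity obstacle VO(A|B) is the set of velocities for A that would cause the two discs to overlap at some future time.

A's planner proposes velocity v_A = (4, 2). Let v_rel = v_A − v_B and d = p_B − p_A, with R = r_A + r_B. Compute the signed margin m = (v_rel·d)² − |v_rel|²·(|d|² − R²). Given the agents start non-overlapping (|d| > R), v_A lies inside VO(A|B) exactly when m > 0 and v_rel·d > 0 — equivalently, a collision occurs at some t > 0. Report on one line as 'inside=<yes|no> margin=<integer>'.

d = (14, 2),  |d|² = 200;  R = 1+6 = 7,  c = 200−7² = 151
v_rel = (-2, -6),  |v_rel|² = 40;  v_rel·d = (-2)·(14) + (-6)·(2) = -40
40·t² + 80·t + 151 = 0  ⇒  m = (-40)² − 40·151 = -4440
m = -4440 < 0,  v_rel·d = -40 < 0  ⇒  outside

inside=no margin=-4440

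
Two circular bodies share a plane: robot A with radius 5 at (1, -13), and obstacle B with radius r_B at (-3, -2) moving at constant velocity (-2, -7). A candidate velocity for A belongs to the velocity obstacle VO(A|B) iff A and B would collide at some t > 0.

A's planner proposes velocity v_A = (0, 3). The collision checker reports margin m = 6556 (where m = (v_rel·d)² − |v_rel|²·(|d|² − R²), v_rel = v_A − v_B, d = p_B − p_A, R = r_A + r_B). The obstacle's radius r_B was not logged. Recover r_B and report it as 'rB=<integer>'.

m = 6556
d = (-4, 11);  v_rel = (2, 10),  |v_rel|² = 104
v_rel×d = (2)·(11) − (10)·(-4) = 62
since m = R²·104 − 62²:  R² = (3844 + 6556) / 104 = 100
R = √100 = 10  ⇒  r_B = 10 − 5 = 5

rB=5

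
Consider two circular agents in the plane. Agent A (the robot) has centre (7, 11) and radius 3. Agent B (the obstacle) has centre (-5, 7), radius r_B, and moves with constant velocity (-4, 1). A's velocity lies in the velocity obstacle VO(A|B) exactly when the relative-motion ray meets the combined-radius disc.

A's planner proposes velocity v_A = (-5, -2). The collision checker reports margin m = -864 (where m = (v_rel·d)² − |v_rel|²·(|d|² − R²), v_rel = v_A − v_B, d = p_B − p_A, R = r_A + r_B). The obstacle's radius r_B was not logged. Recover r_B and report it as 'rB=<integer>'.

m = -864
d = (-12, -4);  v_rel = (-1, -3),  |v_rel|² = 10
v_rel×d = (-1)·(-4) − (-3)·(-12) = -32
since m = R²·10 − (-32)²:  R² = (1024 + -864) / 10 = 16
R = √16 = 4  ⇒  r_B = 4 − 3 = 1

rB=1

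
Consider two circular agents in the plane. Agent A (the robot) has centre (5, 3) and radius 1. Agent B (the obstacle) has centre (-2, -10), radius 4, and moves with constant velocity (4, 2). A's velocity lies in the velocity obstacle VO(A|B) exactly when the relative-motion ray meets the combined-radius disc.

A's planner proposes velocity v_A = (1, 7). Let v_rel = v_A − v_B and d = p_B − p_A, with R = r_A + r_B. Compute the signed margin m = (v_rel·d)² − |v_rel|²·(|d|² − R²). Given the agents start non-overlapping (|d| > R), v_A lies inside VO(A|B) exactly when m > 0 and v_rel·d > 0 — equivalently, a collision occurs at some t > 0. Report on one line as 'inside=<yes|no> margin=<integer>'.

d = (-7, -13),  |d|² = 218;  R = 1+4 = 5,  c = 218−5² = 193
v_rel = (-3, 5),  |v_rel|² = 34;  v_rel·d = (-3)·(-7) + (5)·(-13) = -44
34·t² + 88·t + 193 = 0  ⇒  m = (-44)² − 34·193 = -4626
m = -4626 < 0,  v_rel·d = -44 < 0  ⇒  outside

inside=no margin=-4626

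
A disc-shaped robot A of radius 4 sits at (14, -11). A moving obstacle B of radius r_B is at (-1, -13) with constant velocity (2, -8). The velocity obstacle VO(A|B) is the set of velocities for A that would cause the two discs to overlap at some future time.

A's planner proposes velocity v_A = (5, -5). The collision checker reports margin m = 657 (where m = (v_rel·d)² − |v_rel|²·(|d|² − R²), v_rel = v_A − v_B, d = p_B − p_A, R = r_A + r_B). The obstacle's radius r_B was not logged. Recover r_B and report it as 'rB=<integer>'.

m = 657
d = (-15, -2);  v_rel = (3, 3),  |v_rel|² = 18
v_rel×d = (3)·(-2) − (3)·(-15) = 39
since m = R²·18 − 39²:  R² = (1521 + 657) / 18 = 121
R = √121 = 11  ⇒  r_B = 11 − 4 = 7

rB=7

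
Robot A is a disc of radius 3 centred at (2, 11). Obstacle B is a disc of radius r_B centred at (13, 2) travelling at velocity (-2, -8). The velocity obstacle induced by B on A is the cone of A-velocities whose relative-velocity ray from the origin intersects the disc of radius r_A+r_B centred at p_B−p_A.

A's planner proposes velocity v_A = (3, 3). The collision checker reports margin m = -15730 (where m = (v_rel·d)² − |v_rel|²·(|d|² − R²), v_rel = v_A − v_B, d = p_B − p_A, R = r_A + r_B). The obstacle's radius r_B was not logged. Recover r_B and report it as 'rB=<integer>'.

m = -15730
d = (11, -9);  v_rel = (5, 11),  |v_rel|² = 146
v_rel×d = (5)·(-9) − (11)·(11) = -166
since m = R²·146 − (-166)²:  R² = (27556 + -15730) / 146 = 81
R = √81 = 9  ⇒  r_B = 9 − 3 = 6

rB=6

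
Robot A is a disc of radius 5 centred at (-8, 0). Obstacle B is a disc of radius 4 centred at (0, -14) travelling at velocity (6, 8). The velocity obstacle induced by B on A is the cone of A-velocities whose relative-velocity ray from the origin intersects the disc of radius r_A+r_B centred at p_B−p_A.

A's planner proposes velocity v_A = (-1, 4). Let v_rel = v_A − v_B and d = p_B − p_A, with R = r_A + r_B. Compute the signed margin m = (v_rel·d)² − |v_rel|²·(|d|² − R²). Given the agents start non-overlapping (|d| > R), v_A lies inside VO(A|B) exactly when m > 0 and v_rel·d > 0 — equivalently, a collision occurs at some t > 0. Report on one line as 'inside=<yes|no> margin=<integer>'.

d = (8, -14),  |d|² = 260;  R = 5+4 = 9,  c = 260−9² = 179
v_rel = (-7, -4),  |v_rel|² = 65;  v_rel·d = (-7)·(8) + (-4)·(-14) = 0
65·t² − 0·t + 179 = 0  ⇒  m = 0² − 65·179 = -11635
m = -11635 < 0,  v_rel·d = 0 = 0  ⇒  outside

inside=no margin=-11635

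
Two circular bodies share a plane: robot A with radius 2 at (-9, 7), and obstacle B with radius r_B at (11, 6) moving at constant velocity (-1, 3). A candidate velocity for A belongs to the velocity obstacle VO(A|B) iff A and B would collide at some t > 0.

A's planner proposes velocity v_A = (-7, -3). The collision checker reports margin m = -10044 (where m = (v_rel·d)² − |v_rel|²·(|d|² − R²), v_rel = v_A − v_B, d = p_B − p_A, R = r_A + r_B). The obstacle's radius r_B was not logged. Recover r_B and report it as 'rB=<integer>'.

m = -10044
d = (20, -1);  v_rel = (-6, -6),  |v_rel|² = 72
v_rel×d = (-6)·(-1) − (-6)·(20) = 126
since m = R²·72 − 126²:  R² = (15876 + -10044) / 72 = 81
R = √81 = 9  ⇒  r_B = 9 − 2 = 7

rB=7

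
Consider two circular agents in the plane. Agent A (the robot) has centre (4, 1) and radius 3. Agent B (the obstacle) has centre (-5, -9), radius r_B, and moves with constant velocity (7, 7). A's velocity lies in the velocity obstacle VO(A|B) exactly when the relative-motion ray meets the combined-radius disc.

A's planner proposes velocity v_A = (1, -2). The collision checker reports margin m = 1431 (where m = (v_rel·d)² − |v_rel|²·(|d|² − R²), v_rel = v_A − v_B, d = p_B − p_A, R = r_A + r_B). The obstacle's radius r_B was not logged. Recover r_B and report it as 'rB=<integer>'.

m = 1431
d = (-9, -10);  v_rel = (-6, -9),  |v_rel|² = 117
v_rel×d = (-6)·(-10) − (-9)·(-9) = -21
since m = R²·117 − (-21)²:  R² = (441 + 1431) / 117 = 16
R = √16 = 4  ⇒  r_B = 4 − 3 = 1

rB=1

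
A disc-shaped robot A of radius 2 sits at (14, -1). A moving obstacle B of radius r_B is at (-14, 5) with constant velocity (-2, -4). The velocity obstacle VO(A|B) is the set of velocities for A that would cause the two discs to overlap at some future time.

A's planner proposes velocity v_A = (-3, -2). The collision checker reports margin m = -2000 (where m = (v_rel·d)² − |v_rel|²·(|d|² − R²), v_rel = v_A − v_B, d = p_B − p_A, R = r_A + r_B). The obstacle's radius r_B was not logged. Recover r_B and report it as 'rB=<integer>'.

m = -2000
d = (-28, 6);  v_rel = (-1, 2),  |v_rel|² = 5
v_rel×d = (-1)·(6) − (2)·(-28) = 50
since m = R²·5 − 50²:  R² = (2500 + -2000) / 5 = 100
R = √100 = 10  ⇒  r_B = 10 − 2 = 8

rB=8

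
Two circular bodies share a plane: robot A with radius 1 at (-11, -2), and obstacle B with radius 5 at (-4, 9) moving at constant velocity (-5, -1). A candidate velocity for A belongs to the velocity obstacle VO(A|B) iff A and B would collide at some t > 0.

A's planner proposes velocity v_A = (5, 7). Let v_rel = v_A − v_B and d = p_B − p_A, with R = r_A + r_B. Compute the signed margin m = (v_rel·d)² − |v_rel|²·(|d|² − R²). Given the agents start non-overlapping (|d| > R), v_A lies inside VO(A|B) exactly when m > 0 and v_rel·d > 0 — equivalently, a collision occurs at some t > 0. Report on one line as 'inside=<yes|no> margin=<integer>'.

d = (7, 11),  |d|² = 170;  R = 1+5 = 6,  c = 170−6² = 134
v_rel = (10, 8),  |v_rel|² = 164;  v_rel·d = (10)·(7) + (8)·(11) = 158
164·t² − 316·t + 134 = 0  ⇒  m = 158² − 164·134 = 2988
m = 2988 > 0,  v_rel·d = 158 > 0  ⇒  inside

inside=yes margin=2988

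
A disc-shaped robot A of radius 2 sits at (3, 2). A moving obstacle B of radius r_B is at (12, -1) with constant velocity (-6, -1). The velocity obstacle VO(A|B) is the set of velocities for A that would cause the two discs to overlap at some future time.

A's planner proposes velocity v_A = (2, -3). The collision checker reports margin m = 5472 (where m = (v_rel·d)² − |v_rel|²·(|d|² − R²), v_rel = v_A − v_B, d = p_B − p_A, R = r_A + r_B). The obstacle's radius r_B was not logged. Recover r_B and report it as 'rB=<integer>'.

m = 5472
d = (9, -3);  v_rel = (8, -2),  |v_rel|² = 68
v_rel×d = (8)·(-3) − (-2)·(9) = -6
since m = R²·68 − (-6)²:  R² = (36 + 5472) / 68 = 81
R = √81 = 9  ⇒  r_B = 9 − 2 = 7

rB=7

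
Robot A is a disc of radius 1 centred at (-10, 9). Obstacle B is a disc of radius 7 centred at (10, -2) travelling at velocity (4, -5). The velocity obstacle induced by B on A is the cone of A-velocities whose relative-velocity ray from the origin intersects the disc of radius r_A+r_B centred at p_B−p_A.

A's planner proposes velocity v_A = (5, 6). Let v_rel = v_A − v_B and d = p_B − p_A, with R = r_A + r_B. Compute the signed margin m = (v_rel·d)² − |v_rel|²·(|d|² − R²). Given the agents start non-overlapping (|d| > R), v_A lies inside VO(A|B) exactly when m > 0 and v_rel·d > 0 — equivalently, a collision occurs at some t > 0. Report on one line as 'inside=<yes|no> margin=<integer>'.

d = (20, -11),  |d|² = 521;  R = 1+7 = 8,  c = 521−8² = 457
v_rel = (1, 11),  |v_rel|² = 122;  v_rel·d = (1)·(20) + (11)·(-11) = -101
122·t² + 202·t + 457 = 0  ⇒  m = (-101)² − 122·457 = -45553
m = -45553 < 0,  v_rel·d = -101 < 0  ⇒  outside

inside=no margin=-45553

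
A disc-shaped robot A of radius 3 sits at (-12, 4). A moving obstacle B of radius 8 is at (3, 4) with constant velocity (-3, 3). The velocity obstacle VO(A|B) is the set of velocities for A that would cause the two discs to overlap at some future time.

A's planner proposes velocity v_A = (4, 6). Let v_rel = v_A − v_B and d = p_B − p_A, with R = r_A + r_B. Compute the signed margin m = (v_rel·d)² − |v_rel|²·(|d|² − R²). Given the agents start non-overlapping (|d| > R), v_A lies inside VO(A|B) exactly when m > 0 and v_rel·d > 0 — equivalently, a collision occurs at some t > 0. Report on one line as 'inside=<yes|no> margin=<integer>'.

d = (15, 0),  |d|² = 225;  R = 3+8 = 11,  c = 225−11² = 104
v_rel = (7, 3),  |v_rel|² = 58;  v_rel·d = (7)·(15) + (3)·(0) = 105
58·t² − 210·t + 104 = 0  ⇒  m = 105² − 58·104 = 4993
m = 4993 > 0,  v_rel·d = 105 > 0  ⇒  inside

inside=yes margin=4993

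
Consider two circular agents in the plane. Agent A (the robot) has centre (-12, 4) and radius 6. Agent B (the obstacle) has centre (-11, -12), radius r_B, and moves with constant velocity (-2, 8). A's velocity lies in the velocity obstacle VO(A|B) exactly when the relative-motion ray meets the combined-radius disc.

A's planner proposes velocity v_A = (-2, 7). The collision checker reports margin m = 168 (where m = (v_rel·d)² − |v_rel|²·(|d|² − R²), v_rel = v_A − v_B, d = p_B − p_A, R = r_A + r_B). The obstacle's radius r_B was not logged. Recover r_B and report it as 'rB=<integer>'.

m = 168
d = (1, -16);  v_rel = (0, -1),  |v_rel|² = 1
v_rel×d = (0)·(-16) − (-1)·(1) = 1
since m = R²·1 − 1²:  R² = (1 + 168) / 1 = 169
R = √169 = 13  ⇒  r_B = 13 − 6 = 7

rB=7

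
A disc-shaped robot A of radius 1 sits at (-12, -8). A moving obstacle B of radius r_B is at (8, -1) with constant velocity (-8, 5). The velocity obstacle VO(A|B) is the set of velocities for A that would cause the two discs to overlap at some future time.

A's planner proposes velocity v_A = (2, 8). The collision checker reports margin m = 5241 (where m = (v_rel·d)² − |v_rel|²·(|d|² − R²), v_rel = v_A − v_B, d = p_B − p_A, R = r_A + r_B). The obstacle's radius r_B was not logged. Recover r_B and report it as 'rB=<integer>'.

m = 5241
d = (20, 7);  v_rel = (10, 3),  |v_rel|² = 109
v_rel×d = (10)·(7) − (3)·(20) = 10
since m = R²·109 − 10²:  R² = (100 + 5241) / 109 = 49
R = √49 = 7  ⇒  r_B = 7 − 1 = 6

rB=6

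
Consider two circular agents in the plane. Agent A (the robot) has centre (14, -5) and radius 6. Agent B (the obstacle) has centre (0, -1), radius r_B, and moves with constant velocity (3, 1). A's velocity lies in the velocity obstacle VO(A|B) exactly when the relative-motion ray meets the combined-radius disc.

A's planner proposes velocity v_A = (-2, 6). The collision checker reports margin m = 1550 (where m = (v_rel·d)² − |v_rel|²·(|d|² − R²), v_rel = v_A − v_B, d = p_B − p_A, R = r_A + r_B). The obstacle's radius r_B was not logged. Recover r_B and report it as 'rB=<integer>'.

m = 1550
d = (-14, 4);  v_rel = (-5, 5),  |v_rel|² = 50
v_rel×d = (-5)·(4) − (5)·(-14) = 50
since m = R²·50 − 50²:  R² = (2500 + 1550) / 50 = 81
R = √81 = 9  ⇒  r_B = 9 − 6 = 3

rB=3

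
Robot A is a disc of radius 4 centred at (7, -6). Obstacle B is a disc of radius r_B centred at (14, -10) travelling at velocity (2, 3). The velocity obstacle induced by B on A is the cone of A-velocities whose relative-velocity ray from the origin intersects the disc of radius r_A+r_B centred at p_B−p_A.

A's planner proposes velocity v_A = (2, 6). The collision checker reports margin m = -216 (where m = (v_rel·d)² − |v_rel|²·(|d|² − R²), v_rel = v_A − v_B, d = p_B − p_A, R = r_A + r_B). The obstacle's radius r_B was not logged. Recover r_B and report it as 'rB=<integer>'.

m = -216
d = (7, -4);  v_rel = (0, 3),  |v_rel|² = 9
v_rel×d = (0)·(-4) − (3)·(7) = -21
since m = R²·9 − (-21)²:  R² = (441 + -216) / 9 = 25
R = √25 = 5  ⇒  r_B = 5 − 4 = 1

rB=1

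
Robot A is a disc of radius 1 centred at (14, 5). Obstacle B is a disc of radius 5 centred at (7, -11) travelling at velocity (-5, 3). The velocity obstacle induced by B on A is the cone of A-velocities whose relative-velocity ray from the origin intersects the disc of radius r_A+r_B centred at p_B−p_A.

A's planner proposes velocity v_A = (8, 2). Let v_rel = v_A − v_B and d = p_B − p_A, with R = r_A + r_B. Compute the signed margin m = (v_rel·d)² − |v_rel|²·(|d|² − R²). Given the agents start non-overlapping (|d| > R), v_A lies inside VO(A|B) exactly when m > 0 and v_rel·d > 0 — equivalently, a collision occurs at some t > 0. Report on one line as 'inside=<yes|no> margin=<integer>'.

d = (-7, -16),  |d|² = 305;  R = 1+5 = 6,  c = 305−6² = 269
v_rel = (13, -1),  |v_rel|² = 170;  v_rel·d = (13)·(-7) + (-1)·(-16) = -75
170·t² + 150·t + 269 = 0  ⇒  m = (-75)² − 170·269 = -40105
m = -40105 < 0,  v_rel·d = -75 < 0  ⇒  outside

inside=no margin=-40105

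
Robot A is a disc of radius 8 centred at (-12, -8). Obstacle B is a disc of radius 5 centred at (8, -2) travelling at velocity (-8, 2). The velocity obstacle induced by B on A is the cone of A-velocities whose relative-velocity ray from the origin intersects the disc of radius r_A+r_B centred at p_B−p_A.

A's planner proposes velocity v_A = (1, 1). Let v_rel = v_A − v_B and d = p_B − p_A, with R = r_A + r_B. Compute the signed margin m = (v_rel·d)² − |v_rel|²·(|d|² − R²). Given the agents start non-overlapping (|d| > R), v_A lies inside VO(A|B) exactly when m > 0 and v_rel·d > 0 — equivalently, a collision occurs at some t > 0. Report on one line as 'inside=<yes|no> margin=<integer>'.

d = (20, 6),  |d|² = 436;  R = 8+5 = 13,  c = 436−13² = 267
v_rel = (9, -1),  |v_rel|² = 82;  v_rel·d = (9)·(20) + (-1)·(6) = 174
82·t² − 348·t + 267 = 0  ⇒  m = 174² − 82·267 = 8382
m = 8382 > 0,  v_rel·d = 174 > 0  ⇒  inside

inside=yes margin=8382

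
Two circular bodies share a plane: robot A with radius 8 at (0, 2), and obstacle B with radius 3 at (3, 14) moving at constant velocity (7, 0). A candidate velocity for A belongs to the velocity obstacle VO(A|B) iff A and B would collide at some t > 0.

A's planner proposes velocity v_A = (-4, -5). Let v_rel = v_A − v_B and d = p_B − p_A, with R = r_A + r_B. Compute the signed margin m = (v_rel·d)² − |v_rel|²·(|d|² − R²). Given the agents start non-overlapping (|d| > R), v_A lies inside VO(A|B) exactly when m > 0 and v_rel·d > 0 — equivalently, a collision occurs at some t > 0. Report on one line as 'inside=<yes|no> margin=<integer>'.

d = (3, 12),  |d|² = 153;  R = 8+3 = 11,  c = 153−11² = 32
v_rel = (-11, -5),  |v_rel|² = 146;  v_rel·d = (-11)·(3) + (-5)·(12) = -93
146·t² + 186·t + 32 = 0  ⇒  m = (-93)² − 146·32 = 3977
m = 3977 > 0,  v_rel·d = -93 < 0  ⇒  outside

inside=no margin=3977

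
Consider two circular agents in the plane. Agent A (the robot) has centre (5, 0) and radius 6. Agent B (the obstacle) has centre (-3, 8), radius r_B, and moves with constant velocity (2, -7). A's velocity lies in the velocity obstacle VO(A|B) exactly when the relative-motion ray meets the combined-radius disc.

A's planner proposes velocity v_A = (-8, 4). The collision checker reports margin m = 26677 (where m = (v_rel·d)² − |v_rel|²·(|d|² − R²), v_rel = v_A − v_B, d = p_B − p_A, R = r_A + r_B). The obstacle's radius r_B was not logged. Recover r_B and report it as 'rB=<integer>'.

m = 26677
d = (-8, 8);  v_rel = (-10, 11),  |v_rel|² = 221
v_rel×d = (-10)·(8) − (11)·(-8) = 8
since m = R²·221 − 8²:  R² = (64 + 26677) / 221 = 121
R = √121 = 11  ⇒  r_B = 11 − 6 = 5

rB=5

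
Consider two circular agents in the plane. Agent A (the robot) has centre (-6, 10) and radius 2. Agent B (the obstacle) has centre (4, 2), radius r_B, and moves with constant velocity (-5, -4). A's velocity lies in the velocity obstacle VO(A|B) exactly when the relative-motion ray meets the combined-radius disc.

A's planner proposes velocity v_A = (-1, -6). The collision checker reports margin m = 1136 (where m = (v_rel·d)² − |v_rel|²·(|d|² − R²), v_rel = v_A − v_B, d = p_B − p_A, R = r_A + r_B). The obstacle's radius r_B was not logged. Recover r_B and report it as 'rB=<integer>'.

m = 1136
d = (10, -8);  v_rel = (4, -2),  |v_rel|² = 20
v_rel×d = (4)·(-8) − (-2)·(10) = -12
since m = R²·20 − (-12)²:  R² = (144 + 1136) / 20 = 64
R = √64 = 8  ⇒  r_B = 8 − 2 = 6

rB=6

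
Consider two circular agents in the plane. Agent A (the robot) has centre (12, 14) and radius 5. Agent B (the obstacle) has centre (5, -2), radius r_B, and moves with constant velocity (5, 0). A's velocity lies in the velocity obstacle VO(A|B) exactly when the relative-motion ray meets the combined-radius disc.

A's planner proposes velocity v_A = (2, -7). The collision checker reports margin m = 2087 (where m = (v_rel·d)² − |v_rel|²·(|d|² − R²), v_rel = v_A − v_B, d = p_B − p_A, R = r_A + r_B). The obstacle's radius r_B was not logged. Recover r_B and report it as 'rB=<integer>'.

m = 2087
d = (-7, -16);  v_rel = (-3, -7),  |v_rel|² = 58
v_rel×d = (-3)·(-16) − (-7)·(-7) = -1
since m = R²·58 − (-1)²:  R² = (1 + 2087) / 58 = 36
R = √36 = 6  ⇒  r_B = 6 − 5 = 1

rB=1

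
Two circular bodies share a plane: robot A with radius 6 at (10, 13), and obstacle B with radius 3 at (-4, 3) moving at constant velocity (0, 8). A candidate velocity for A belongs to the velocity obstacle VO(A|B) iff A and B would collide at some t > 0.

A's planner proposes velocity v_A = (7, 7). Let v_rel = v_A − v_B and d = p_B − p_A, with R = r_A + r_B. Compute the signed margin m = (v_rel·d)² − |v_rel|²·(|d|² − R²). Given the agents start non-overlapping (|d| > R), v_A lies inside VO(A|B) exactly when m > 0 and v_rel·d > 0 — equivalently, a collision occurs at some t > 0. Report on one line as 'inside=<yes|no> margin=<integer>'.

d = (-14, -10),  |d|² = 296;  R = 6+3 = 9,  c = 296−9² = 215
v_rel = (7, -1),  |v_rel|² = 50;  v_rel·d = (7)·(-14) + (-1)·(-10) = -88
50·t² + 176·t + 215 = 0  ⇒  m = (-88)² − 50·215 = -3006
m = -3006 < 0,  v_rel·d = -88 < 0  ⇒  outside

inside=no margin=-3006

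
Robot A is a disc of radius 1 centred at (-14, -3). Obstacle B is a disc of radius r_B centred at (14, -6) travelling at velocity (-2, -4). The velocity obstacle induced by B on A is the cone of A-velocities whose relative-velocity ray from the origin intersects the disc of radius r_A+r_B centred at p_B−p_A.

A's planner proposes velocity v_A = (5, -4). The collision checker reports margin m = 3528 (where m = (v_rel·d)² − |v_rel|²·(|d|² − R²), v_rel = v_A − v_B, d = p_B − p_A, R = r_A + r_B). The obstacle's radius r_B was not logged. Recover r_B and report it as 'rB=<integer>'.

m = 3528
d = (28, -3);  v_rel = (7, 0),  |v_rel|² = 49
v_rel×d = (7)·(-3) − (0)·(28) = -21
since m = R²·49 − (-21)²:  R² = (441 + 3528) / 49 = 81
R = √81 = 9  ⇒  r_B = 9 − 1 = 8

rB=8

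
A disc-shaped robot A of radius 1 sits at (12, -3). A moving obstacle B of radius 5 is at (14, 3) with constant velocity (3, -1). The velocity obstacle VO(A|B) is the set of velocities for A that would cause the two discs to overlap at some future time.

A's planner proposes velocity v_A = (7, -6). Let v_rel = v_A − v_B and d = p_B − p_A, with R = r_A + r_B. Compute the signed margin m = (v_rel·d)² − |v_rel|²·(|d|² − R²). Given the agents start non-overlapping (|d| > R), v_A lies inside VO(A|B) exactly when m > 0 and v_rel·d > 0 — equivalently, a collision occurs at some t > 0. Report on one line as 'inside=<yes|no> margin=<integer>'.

d = (2, 6),  |d|² = 40;  R = 1+5 = 6,  c = 40−6² = 4
v_rel = (4, -5),  |v_rel|² = 41;  v_rel·d = (4)·(2) + (-5)·(6) = -22
41·t² + 44·t + 4 = 0  ⇒  m = (-22)² − 41·4 = 320
m = 320 > 0,  v_rel·d = -22 < 0  ⇒  outside

inside=no margin=320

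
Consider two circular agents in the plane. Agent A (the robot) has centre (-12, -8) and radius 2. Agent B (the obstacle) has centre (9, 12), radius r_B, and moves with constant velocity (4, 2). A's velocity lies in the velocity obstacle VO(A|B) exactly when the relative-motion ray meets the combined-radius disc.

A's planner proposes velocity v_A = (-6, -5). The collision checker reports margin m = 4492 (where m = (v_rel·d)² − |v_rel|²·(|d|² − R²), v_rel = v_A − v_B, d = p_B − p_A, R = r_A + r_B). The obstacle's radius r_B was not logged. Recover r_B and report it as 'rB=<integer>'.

m = 4492
d = (21, 20);  v_rel = (-10, -7),  |v_rel|² = 149
v_rel×d = (-10)·(20) − (-7)·(21) = -53
since m = R²·149 − (-53)²:  R² = (2809 + 4492) / 149 = 49
R = √49 = 7  ⇒  r_B = 7 − 2 = 5

rB=5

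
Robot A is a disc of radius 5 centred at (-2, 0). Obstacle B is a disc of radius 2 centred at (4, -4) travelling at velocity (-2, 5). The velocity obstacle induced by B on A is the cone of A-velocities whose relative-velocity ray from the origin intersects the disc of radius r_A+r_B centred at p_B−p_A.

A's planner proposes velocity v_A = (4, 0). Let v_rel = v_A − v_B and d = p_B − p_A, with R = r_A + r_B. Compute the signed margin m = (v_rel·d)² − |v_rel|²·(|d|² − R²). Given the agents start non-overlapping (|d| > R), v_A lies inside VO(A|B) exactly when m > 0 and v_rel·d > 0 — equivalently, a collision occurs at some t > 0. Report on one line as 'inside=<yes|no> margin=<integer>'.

d = (6, -4),  |d|² = 52;  R = 5+2 = 7,  c = 52−7² = 3
v_rel = (6, -5),  |v_rel|² = 61;  v_rel·d = (6)·(6) + (-5)·(-4) = 56
61·t² − 112·t + 3 = 0  ⇒  m = 56² − 61·3 = 2953
m = 2953 > 0,  v_rel·d = 56 > 0  ⇒  inside

inside=yes margin=2953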